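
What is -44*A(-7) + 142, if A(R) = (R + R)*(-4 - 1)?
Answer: -2938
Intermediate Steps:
A(R) = -10*R (A(R) = (2*R)*(-5) = -10*R)
-44*A(-7) + 142 = -(-440)*(-7) + 142 = -44*70 + 142 = -3080 + 142 = -2938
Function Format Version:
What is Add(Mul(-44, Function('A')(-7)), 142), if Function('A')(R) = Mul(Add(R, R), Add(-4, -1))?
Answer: -2938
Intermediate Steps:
Function('A')(R) = Mul(-10, R) (Function('A')(R) = Mul(Mul(2, R), -5) = Mul(-10, R))
Add(Mul(-44, Function('A')(-7)), 142) = Add(Mul(-44, Mul(-10, -7)), 142) = Add(Mul(-44, 70), 142) = Add(-3080, 142) = -2938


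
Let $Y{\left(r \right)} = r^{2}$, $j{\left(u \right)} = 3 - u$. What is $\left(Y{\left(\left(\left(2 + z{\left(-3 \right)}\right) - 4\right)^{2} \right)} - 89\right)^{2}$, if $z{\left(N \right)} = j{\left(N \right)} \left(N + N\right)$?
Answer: $4347420992209$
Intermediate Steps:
$z{\left(N \right)} = 2 N \left(3 - N\right)$ ($z{\left(N \right)} = \left(3 - N\right) \left(N + N\right) = \left(3 - N\right) 2 N = 2 N \left(3 - N\right)$)
$\left(Y{\left(\left(\left(2 + z{\left(-3 \right)}\right) - 4\right)^{2} \right)} - 89\right)^{2} = \left(\left(\left(\left(2 + 2 \left(-3\right) \left(3 - -3\right)\right) - 4\right)^{2}\right)^{2} - 89\right)^{2} = \left(\left(\left(\left(2 + 2 \left(-3\right) \left(3 + 3\right)\right) - 4\right)^{2}\right)^{2} - 89\right)^{2} = \left(\left(\left(\left(2 + 2 \left(-3\right) 6\right) - 4\right)^{2}\right)^{2} - 89\right)^{2} = \left(\left(\left(\left(2 - 36\right) - 4\right)^{2}\right)^{2} - 89\right)^{2} = \left(\left(\left(-34 - 4\right)^{2}\right)^{2} - 89\right)^{2} = \left(\left(\left(-38\right)^{2}\right)^{2} - 89\right)^{2} = \left(1444^{2} - 89\right)^{2} = \left(2085136 - 89\right)^{2} = 2085047^{2} = 4347420992209$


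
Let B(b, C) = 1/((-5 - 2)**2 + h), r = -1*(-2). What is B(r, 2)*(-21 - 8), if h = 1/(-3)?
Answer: -87/146 ≈ -0.59589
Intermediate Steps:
r = 2
h = -1/3 ≈ -0.33333
B(b, C) = 3/146 (B(b, C) = 1/((-5 - 2)**2 - 1/3) = 1/((-7)**2 - 1/3) = 1/(49 - 1/3) = 1/(146/3) = 3/146)
B(r, 2)*(-21 - 8) = 3*(-21 - 8)/146 = (3/146)*(-29) = -87/146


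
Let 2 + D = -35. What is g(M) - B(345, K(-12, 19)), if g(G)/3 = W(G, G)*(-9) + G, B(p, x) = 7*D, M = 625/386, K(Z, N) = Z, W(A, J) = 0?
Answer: 101849/386 ≈ 263.86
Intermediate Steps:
D = -37 (D = -2 - 35 = -37)
M = 625/386 (M = 625*(1/386) = 625/386 ≈ 1.6192)
B(p, x) = -259 (B(p, x) = 7*(-37) = -259)
g(G) = 3*G (g(G) = 3*(0*(-9) + G) = 3*(0 + G) = 3*G)
g(M) - B(345, K(-12, 19)) = 3*(625/386) - 1*(-259) = 1875/386 + 259 = 101849/386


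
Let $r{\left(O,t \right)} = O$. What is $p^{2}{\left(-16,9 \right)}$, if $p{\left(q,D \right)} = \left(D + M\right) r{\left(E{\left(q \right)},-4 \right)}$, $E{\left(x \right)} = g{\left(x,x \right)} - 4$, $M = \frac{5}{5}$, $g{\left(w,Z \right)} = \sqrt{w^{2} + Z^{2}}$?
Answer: $52800 - 12800 \sqrt{2} \approx 34698.0$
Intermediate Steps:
$g{\left(w,Z \right)} = \sqrt{Z^{2} + w^{2}}$
$M = 1$ ($M = 5 \cdot \frac{1}{5} = 1$)
$E{\left(x \right)} = -4 + \sqrt{2} \sqrt{x^{2}}$ ($E{\left(x \right)} = \sqrt{x^{2} + x^{2}} - 4 = \sqrt{2 x^{2}} - 4 = \sqrt{2} \sqrt{x^{2}} - 4 = -4 + \sqrt{2} \sqrt{x^{2}}$)
$p{\left(q,D \right)} = \left(1 + D\right) \left(-4 + \sqrt{2} \sqrt{q^{2}}\right)$ ($p{\left(q,D \right)} = \left(D + 1\right) \left(-4 + \sqrt{2} \sqrt{q^{2}}\right) = \left(1 + D\right) \left(-4 + \sqrt{2} \sqrt{q^{2}}\right)$)
$p^{2}{\left(-16,9 \right)} = \left(\left(1 + 9\right) \left(-4 + \sqrt{2} \sqrt{\left(-16\right)^{2}}\right)\right)^{2} = \left(10 \left(-4 + \sqrt{2} \sqrt{256}\right)\right)^{2} = \left(10 \left(-4 + \sqrt{2} \cdot 16\right)\right)^{2} = \left(10 \left(-4 + 16 \sqrt{2}\right)\right)^{2} = \left(-40 + 160 \sqrt{2}\right)^{2}$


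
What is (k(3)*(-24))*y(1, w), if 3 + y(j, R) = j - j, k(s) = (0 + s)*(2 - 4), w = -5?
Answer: -432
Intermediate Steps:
k(s) = -2*s (k(s) = s*(-2) = -2*s)
y(j, R) = -3 (y(j, R) = -3 + (j - j) = -3 + 0 = -3)
(k(3)*(-24))*y(1, w) = (-2*3*(-24))*(-3) = -6*(-24)*(-3) = 144*(-3) = -432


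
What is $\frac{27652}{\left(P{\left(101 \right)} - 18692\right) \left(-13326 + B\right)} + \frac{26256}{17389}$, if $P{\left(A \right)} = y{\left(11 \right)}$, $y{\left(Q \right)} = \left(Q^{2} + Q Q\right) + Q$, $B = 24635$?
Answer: $\frac{5474594908028}{3626069934239} \approx 1.5098$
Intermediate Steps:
$y{\left(Q \right)} = Q + 2 Q^{2}$ ($y{\left(Q \right)} = \left(Q^{2} + Q^{2}\right) + Q = 2 Q^{2} + Q = Q + 2 Q^{2}$)
$P{\left(A \right)} = 253$ ($P{\left(A \right)} = 11 \left(1 + 2 \cdot 11\right) = 11 \left(1 + 22\right) = 11 \cdot 23 = 253$)
$\frac{27652}{\left(P{\left(101 \right)} - 18692\right) \left(-13326 + B\right)} + \frac{26256}{17389} = \frac{27652}{\left(253 - 18692\right) \left(-13326 + 24635\right)} + \frac{26256}{17389} = \frac{27652}{\left(-18439\right) 11309} + 26256 \cdot \frac{1}{17389} = \frac{27652}{-208526651} + \frac{26256}{17389} = 27652 \left(- \frac{1}{208526651}\right) + \frac{26256}{17389} = - \frac{27652}{208526651} + \frac{26256}{17389} = \frac{5474594908028}{3626069934239}$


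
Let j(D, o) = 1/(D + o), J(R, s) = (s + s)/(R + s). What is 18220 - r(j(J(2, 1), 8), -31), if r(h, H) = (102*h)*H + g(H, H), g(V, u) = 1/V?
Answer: 7489706/403 ≈ 18585.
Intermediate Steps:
J(R, s) = 2*s/(R + s) (J(R, s) = (2*s)/(R + s) = 2*s/(R + s))
r(h, H) = 1/H + 102*H*h (r(h, H) = (102*h)*H + 1/H = 102*H*h + 1/H = 1/H + 102*H*h)
18220 - r(j(J(2, 1), 8), -31) = 18220 - (1/(-31) + 102*(-31)/(2*1/(2 + 1) + 8)) = 18220 - (-1/31 + 102*(-31)/(2*1/3 + 8)) = 18220 - (-1/31 + 102*(-31)/(2*1*(⅓) + 8)) = 18220 - (-1/31 + 102*(-31)/(⅔ + 8)) = 18220 - (-1/31 + 102*(-31)/(26/3)) = 18220 - (-1/31 + 102*(-31)*(3/26)) = 18220 - (-1/31 - 4743/13) = 18220 - 1*(-147046/403) = 18220 + 147046/403 = 7489706/403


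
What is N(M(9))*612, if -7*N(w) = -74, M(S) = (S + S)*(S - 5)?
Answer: 45288/7 ≈ 6469.7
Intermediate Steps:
M(S) = 2*S*(-5 + S) (M(S) = (2*S)*(-5 + S) = 2*S*(-5 + S))
N(w) = 74/7 (N(w) = -1/7*(-74) = 74/7)
N(M(9))*612 = (74/7)*612 = 45288/7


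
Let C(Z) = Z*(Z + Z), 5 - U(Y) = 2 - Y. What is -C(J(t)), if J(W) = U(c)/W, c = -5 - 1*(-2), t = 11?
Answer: 0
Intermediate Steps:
c = -3 (c = -5 + 2 = -3)
U(Y) = 3 + Y (U(Y) = 5 - (2 - Y) = 5 + (-2 + Y) = 3 + Y)
J(W) = 0 (J(W) = (3 - 3)/W = 0/W = 0)
C(Z) = 2*Z**2 (C(Z) = Z*(2*Z) = 2*Z**2)
-C(J(t)) = -2*0**2 = -2*0 = -1*0 = 0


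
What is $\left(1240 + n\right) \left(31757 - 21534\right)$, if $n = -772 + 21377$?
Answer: $223321435$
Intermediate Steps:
$n = 20605$
$\left(1240 + n\right) \left(31757 - 21534\right) = \left(1240 + 20605\right) \left(31757 - 21534\right) = 21845 \cdot 10223 = 223321435$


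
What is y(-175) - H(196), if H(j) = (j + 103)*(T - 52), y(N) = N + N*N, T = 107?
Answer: 14005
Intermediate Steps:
y(N) = N + N²
H(j) = 5665 + 55*j (H(j) = (j + 103)*(107 - 52) = (103 + j)*55 = 5665 + 55*j)
y(-175) - H(196) = -175*(1 - 175) - (5665 + 55*196) = -175*(-174) - (5665 + 10780) = 30450 - 1*16445 = 30450 - 16445 = 14005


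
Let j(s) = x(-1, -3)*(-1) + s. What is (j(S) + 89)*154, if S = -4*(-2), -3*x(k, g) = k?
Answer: 44660/3 ≈ 14887.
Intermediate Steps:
x(k, g) = -k/3
S = 8
j(s) = -⅓ + s (j(s) = -⅓*(-1)*(-1) + s = (⅓)*(-1) + s = -⅓ + s)
(j(S) + 89)*154 = ((-⅓ + 8) + 89)*154 = (23/3 + 89)*154 = (290/3)*154 = 44660/3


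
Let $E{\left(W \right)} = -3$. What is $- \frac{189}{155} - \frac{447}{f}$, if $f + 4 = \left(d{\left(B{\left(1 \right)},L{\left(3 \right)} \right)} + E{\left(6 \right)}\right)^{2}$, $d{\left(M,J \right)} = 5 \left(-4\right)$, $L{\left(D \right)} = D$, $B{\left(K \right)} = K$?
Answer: $- \frac{11234}{5425} \approx -2.0708$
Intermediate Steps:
$d{\left(M,J \right)} = -20$
$f = 525$ ($f = -4 + \left(-20 - 3\right)^{2} = -4 + \left(-23\right)^{2} = -4 + 529 = 525$)
$- \frac{189}{155} - \frac{447}{f} = - \frac{189}{155} - \frac{447}{525} = \left(-189\right) \frac{1}{155} - \frac{149}{175} = - \frac{189}{155} - \frac{149}{175} = - \frac{11234}{5425}$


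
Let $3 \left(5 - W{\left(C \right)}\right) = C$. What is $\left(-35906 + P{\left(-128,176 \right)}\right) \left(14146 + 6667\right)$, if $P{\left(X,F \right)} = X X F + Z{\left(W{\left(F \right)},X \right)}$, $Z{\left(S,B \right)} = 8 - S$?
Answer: $\frac{177810017047}{3} \approx 5.927 \cdot 10^{10}$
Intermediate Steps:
$W{\left(C \right)} = 5 - \frac{C}{3}$
$P{\left(X,F \right)} = 3 + \frac{F}{3} + F X^{2}$ ($P{\left(X,F \right)} = X X F - \left(-3 - \frac{F}{3}\right) = X^{2} F + \left(8 + \left(-5 + \frac{F}{3}\right)\right) = F X^{2} + \left(3 + \frac{F}{3}\right) = 3 + \frac{F}{3} + F X^{2}$)
$\left(-35906 + P{\left(-128,176 \right)}\right) \left(14146 + 6667\right) = \left(-35906 + \left(3 + \frac{1}{3} \cdot 176 + 176 \left(-128\right)^{2}\right)\right) \left(14146 + 6667\right) = \left(-35906 + \left(3 + \frac{176}{3} + 176 \cdot 16384\right)\right) 20813 = \left(-35906 + \left(3 + \frac{176}{3} + 2883584\right)\right) 20813 = \left(-35906 + \frac{8650937}{3}\right) 20813 = \frac{8543219}{3} \cdot 20813 = \frac{177810017047}{3}$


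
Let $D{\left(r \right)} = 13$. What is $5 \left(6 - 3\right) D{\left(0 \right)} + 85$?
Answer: $280$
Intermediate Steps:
$5 \left(6 - 3\right) D{\left(0 \right)} + 85 = 5 \left(6 - 3\right) 13 + 85 = 5 \cdot 3 \cdot 13 + 85 = 15 \cdot 13 + 85 = 195 + 85 = 280$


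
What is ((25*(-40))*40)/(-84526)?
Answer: 20000/42263 ≈ 0.47323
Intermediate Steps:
((25*(-40))*40)/(-84526) = -1000*40*(-1/84526) = -40000*(-1/84526) = 20000/42263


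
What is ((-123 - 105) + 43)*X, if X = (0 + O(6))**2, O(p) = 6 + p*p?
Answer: -326340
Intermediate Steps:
O(p) = 6 + p**2
X = 1764 (X = (0 + (6 + 6**2))**2 = (0 + (6 + 36))**2 = (0 + 42)**2 = 42**2 = 1764)
((-123 - 105) + 43)*X = ((-123 - 105) + 43)*1764 = (-228 + 43)*1764 = -185*1764 = -326340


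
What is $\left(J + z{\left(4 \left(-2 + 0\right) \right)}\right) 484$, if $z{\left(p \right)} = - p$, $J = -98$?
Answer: $-43560$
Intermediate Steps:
$\left(J + z{\left(4 \left(-2 + 0\right) \right)}\right) 484 = \left(-98 - 4 \left(-2 + 0\right)\right) 484 = \left(-98 - 4 \left(-2\right)\right) 484 = \left(-98 - -8\right) 484 = \left(-98 + 8\right) 484 = \left(-90\right) 484 = -43560$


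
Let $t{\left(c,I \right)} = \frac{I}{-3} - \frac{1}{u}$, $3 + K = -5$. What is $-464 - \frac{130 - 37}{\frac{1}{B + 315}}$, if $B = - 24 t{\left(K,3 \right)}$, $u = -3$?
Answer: $-31247$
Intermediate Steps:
$K = -8$ ($K = -3 - 5 = -8$)
$t{\left(c,I \right)} = \frac{1}{3} - \frac{I}{3}$ ($t{\left(c,I \right)} = \frac{I}{-3} - \frac{1}{-3} = I \left(- \frac{1}{3}\right) - - \frac{1}{3} = - \frac{I}{3} + \frac{1}{3} = \frac{1}{3} - \frac{I}{3}$)
$B = 16$ ($B = - 24 \left(\frac{1}{3} - 1\right) = \left(-24\right) \left(- \frac{2}{3}\right) = 16$)
$-464 - \frac{130 - 37}{\frac{1}{B + 315}} = -464 - \frac{130 - 37}{\frac{1}{16 + 315}} = -464 - \frac{93}{\frac{1}{331}} = -464 - 93 \frac{1}{\frac{1}{331}} = -464 - 93 \cdot 331 = -464 - 30783 = -31247$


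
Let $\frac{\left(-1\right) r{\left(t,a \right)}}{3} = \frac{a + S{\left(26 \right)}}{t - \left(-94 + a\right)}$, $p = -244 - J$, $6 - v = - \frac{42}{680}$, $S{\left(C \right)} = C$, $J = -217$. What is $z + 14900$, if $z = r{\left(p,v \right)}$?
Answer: $\frac{308680397}{20719} \approx 14898.0$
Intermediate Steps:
$v = \frac{2061}{340}$ ($v = 6 - - \frac{42}{680} = 6 - \left(-42\right) \frac{1}{680} = 6 - - \frac{21}{340} = 6 + \frac{21}{340} = \frac{2061}{340} \approx 6.0618$)
$p = -27$ ($p = -244 - -217 = -244 + 217 = -27$)
$r{\left(t,a \right)} = - \frac{3 \left(26 + a\right)}{94 + t - a}$ ($r{\left(t,a \right)} = - 3 \frac{a + 26}{t - \left(-94 + a\right)} = - 3 \frac{26 + a}{94 + t - a} = - \frac{3 \left(26 + a\right)}{94 + t - a}$)
$z = - \frac{32703}{20719}$ ($z = \frac{3 \left(-26 - \frac{2061}{340}\right)}{94 - 27 - \frac{2061}{340}} = 3 \frac{1}{\frac{20719}{340}} \left(- \frac{10901}{340}\right) = 3 \cdot \frac{340}{20719} \left(- \frac{10901}{340}\right) = - \frac{32703}{20719} \approx -1.5784$)
$z + 14900 = - \frac{32703}{20719} + 14900 = \frac{308680397}{20719}$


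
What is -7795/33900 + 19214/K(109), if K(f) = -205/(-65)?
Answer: 1693458041/277980 ≈ 6092.0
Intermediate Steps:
K(f) = 41/13 (K(f) = -205*(-1/65) = 41/13)
-7795/33900 + 19214/K(109) = -7795/33900 + 19214/(41/13) = -7795*1/33900 + 19214*(13/41) = -1559/6780 + 249782/41 = 1693458041/277980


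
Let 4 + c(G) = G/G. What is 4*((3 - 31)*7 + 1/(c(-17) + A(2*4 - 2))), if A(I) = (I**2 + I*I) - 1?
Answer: -13327/17 ≈ -783.94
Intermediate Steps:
c(G) = -3 (c(G) = -4 + G/G = -4 + 1 = -3)
A(I) = -1 + 2*I**2 (A(I) = (I**2 + I**2) - 1 = 2*I**2 - 1 = -1 + 2*I**2)
4*((3 - 31)*7 + 1/(c(-17) + A(2*4 - 2))) = 4*((3 - 31)*7 + 1/(-3 + (-1 + 2*(2*4 - 2)**2))) = 4*(-28*7 + 1/(-3 + (-1 + 2*(8 - 2)**2))) = 4*(-196 + 1/(-3 + (-1 + 2*6**2))) = 4*(-196 + 1/(-3 + (-1 + 2*36))) = 4*(-196 + 1/(-3 + (-1 + 72))) = 4*(-196 + 1/(-3 + 71)) = 4*(-196 + 1/68) = 4*(-13327/68) = -13327/17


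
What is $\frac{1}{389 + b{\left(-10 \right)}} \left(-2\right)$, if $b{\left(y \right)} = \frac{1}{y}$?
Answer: $- \frac{20}{3889} \approx -0.0051427$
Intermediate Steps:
$\frac{1}{389 + b{\left(-10 \right)}} \left(-2\right) = \frac{1}{389 + \frac{1}{-10}} \left(-2\right) = \frac{1}{389 - \frac{1}{10}} \left(-2\right) = \frac{1}{\frac{3889}{10}} \left(-2\right) = \frac{10}{3889} \left(-2\right) = - \frac{20}{3889}$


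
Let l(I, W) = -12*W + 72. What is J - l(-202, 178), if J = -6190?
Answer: -4126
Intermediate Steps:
l(I, W) = 72 - 12*W
J - l(-202, 178) = -6190 - (72 - 12*178) = -6190 - (72 - 2136) = -6190 - 1*(-2064) = -6190 + 2064 = -4126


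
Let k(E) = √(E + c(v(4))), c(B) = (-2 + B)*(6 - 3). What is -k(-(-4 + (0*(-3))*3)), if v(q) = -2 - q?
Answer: -2*I*√5 ≈ -4.4721*I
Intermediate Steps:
c(B) = -6 + 3*B (c(B) = (-2 + B)*3 = -6 + 3*B)
k(E) = √(-24 + E) (k(E) = √(E + (-6 + 3*(-2 - 1*4))) = √(E + (-6 + 3*(-2 - 4))) = √(E + (-6 + 3*(-6))) = √(E + (-6 - 18)) = √(E - 24) = √(-24 + E))
-k(-(-4 + (0*(-3))*3)) = -√(-24 - (-4 + (0*(-3))*3)) = -√(-24 - (-4 + 0*3)) = -√(-24 - (-4 + 0)) = -√(-24 - 1*(-4)) = -√(-24 + 4) = -√(-20) = -2*I*√5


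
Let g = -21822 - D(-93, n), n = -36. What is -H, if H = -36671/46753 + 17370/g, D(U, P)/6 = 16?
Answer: 269309098/170788709 ≈ 1.5769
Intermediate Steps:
D(U, P) = 96 (D(U, P) = 6*16 = 96)
g = -21918 (g = -21822 - 1*96 = -21822 - 96 = -21918)
H = -269309098/170788709 (H = -36671/46753 + 17370/(-21918) = -36671*1/46753 + 17370*(-1/21918) = -36671/46753 - 2895/3653 = -269309098/170788709 ≈ -1.5769)
-H = -1*(-269309098/170788709) = 269309098/170788709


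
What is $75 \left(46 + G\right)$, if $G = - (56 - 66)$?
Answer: $4200$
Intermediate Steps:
$G = 10$ ($G = \left(-1\right) \left(-10\right) = 10$)
$75 \left(46 + G\right) = 75 \left(46 + 10\right) = 75 \cdot 56 = 4200$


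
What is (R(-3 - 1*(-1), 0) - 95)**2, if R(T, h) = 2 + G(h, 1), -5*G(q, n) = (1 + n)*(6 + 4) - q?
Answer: 9409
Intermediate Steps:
G(q, n) = -2 - 2*n + q/5 (G(q, n) = -((1 + n)*(6 + 4) - q)/5 = -((1 + n)*10 - q)/5 = -((10 + 10*n) - q)/5 = -(10 - q + 10*n)/5 = -2 - 2*n + q/5)
R(T, h) = -2 + h/5 (R(T, h) = 2 + (-2 - 2*1 + h/5) = 2 + (-2 - 2 + h/5) = 2 + (-4 + h/5) = -2 + h/5)
(R(-3 - 1*(-1), 0) - 95)**2 = ((-2 + (1/5)*0) - 95)**2 = ((-2 + 0) - 95)**2 = (-2 - 95)**2 = (-97)**2 = 9409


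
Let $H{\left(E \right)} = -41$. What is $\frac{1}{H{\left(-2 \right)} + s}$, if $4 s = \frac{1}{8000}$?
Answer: $- \frac{32000}{1311999} \approx -0.02439$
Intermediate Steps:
$s = \frac{1}{32000}$ ($s = \frac{1}{4 \cdot 8000} = \frac{1}{4} \cdot \frac{1}{8000} = \frac{1}{32000} \approx 3.125 \cdot 10^{-5}$)
$\frac{1}{H{\left(-2 \right)} + s} = \frac{1}{-41 + \frac{1}{32000}} = \frac{1}{- \frac{1311999}{32000}} = - \frac{32000}{1311999}$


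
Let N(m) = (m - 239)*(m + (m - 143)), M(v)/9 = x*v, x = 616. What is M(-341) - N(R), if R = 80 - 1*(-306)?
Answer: -1982967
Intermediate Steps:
M(v) = 5544*v (M(v) = 9*(616*v) = 5544*v)
R = 386 (R = 80 + 306 = 386)
N(m) = (-239 + m)*(-143 + 2*m) (N(m) = (-239 + m)*(m + (-143 + m)) = (-239 + m)*(-143 + 2*m))
M(-341) - N(R) = 5544*(-341) - (34177 - 621*386 + 2*386²) = -1890504 - (34177 - 239706 + 2*148996) = -1890504 - (34177 - 239706 + 297992) = -1890504 - 1*92463 = -1890504 - 92463 = -1982967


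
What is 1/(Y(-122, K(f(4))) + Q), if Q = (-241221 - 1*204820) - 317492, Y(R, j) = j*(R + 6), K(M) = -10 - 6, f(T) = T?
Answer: -1/761677 ≈ -1.3129e-6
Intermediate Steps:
K(M) = -16
Y(R, j) = j*(6 + R)
Q = -763533 (Q = (-241221 - 204820) - 317492 = -446041 - 317492 = -763533)
1/(Y(-122, K(f(4))) + Q) = 1/(-16*(6 - 122) - 763533) = 1/(-16*(-116) - 763533) = 1/(1856 - 763533) = 1/(-761677) = -1/761677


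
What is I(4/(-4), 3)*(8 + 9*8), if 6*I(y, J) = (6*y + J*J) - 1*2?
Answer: 40/3 ≈ 13.333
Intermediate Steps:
I(y, J) = -1/3 + y + J**2/6 (I(y, J) = ((6*y + J*J) - 1*2)/6 = ((6*y + J**2) - 2)/6 = ((J**2 + 6*y) - 2)/6 = (-2 + J**2 + 6*y)/6 = -1/3 + y + J**2/6)
I(4/(-4), 3)*(8 + 9*8) = (-1/3 + 4/(-4) + (1/6)*3**2)*(8 + 9*8) = (-1/3 + 4*(-1/4) + (1/6)*9)*(8 + 72) = (-1/3 - 1 + 3/2)*80 = (1/6)*80 = 40/3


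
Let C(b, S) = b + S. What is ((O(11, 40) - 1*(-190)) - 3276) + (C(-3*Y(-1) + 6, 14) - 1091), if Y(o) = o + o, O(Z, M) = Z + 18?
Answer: -4122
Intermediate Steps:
O(Z, M) = 18 + Z
Y(o) = 2*o
C(b, S) = S + b
((O(11, 40) - 1*(-190)) - 3276) + (C(-3*Y(-1) + 6, 14) - 1091) = (((18 + 11) - 1*(-190)) - 3276) + ((14 + (-6*(-1) + 6)) - 1091) = ((29 + 190) - 3276) + ((14 + (-3*(-2) + 6)) - 1091) = (219 - 3276) + ((14 + (6 + 6)) - 1091) = -3057 + ((14 + 12) - 1091) = -3057 + (26 - 1091) = -3057 - 1065 = -4122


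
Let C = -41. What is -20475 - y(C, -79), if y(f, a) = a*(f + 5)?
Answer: -23319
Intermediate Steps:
y(f, a) = a*(5 + f)
-20475 - y(C, -79) = -20475 - (-79)*(5 - 41) = -20475 - (-79)*(-36) = -20475 - 1*2844 = -20475 - 2844 = -23319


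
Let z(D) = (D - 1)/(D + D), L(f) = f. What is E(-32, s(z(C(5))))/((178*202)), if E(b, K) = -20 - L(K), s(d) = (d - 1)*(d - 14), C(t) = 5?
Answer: -176/224725 ≈ -0.00078318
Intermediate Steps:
z(D) = (-1 + D)/(2*D) (z(D) = (-1 + D)/((2*D)) = (-1 + D)*(1/(2*D)) = (-1 + D)/(2*D))
s(d) = (-1 + d)*(-14 + d)
E(b, K) = -20 - K
E(-32, s(z(C(5))))/((178*202)) = (-20 - (14 + ((1/2)*(-1 + 5)/5)**2 - 15*(-1 + 5)/(2*5)))/((178*202)) = (-20 - (14 + ((1/2)*(1/5)*4)**2 - 15*4/(2*5)))/35956 = (-20 - (14 + (2/5)**2 - 15*2/5))*(1/35956) = (-20 - (14 + 4/25 - 6))*(1/35956) = (-20 - 1*204/25)*(1/35956) = (-20 - 204/25)*(1/35956) = -704/25*1/35956 = -176/224725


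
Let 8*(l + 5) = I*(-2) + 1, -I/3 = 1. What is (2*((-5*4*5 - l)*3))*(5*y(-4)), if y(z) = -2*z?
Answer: -23010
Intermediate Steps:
I = -3 (I = -3*1 = -3)
l = -33/8 (l = -5 + (-3*(-2) + 1)/8 = -5 + (6 + 1)/8 = -5 + (1/8)*7 = -5 + 7/8 = -33/8 ≈ -4.1250)
(2*((-5*4*5 - l)*3))*(5*y(-4)) = (2*((-5*4*5 - 1*(-33/8))*3))*(5*(-2*(-4))) = (2*((-20*5 + 33/8)*3))*(5*8) = (2*((-100 + 33/8)*3))*40 = (2*(-767/8*3))*40 = (2*(-2301/8))*40 = -2301/4*40 = -23010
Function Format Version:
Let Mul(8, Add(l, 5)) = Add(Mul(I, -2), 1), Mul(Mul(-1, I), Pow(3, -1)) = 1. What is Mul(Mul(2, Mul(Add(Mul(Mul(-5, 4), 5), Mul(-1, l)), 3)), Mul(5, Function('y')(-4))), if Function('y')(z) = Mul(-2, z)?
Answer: -23010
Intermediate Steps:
I = -3 (I = Mul(-3, 1) = -3)
l = Rational(-33, 8) (l = Add(-5, Mul(Rational(1, 8), Add(Mul(-3, -2), 1))) = Add(-5, Mul(Rational(1, 8), Add(6, 1))) = Add(-5, Mul(Rational(1, 8), 7)) = Add(-5, Rational(7, 8)) = Rational(-33, 8) ≈ -4.1250)
Mul(Mul(2, Mul(Add(Mul(Mul(-5, 4), 5), Mul(-1, l)), 3)), Mul(5, Function('y')(-4))) = Mul(Mul(2, Mul(Add(Mul(Mul(-5, 4), 5), Mul(-1, Rational(-33, 8))), 3)), Mul(5, Mul(-2, -4))) = Mul(Mul(2, Mul(Add(Mul(-20, 5), Rational(33, 8)), 3)), Mul(5, 8)) = Mul(Mul(2, Mul(Add(-100, Rational(33, 8)), 3)), 40) = Mul(Mul(2, Mul(Rational(-767, 8), 3)), 40) = Mul(Mul(2, Rational(-2301, 8)), 40) = Mul(Rational(-2301, 4), 40) = -23010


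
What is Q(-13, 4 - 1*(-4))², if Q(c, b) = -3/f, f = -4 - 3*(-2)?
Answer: 9/4 ≈ 2.2500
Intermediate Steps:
f = 2 (f = -4 + 6 = 2)
Q(c, b) = -3/2
Q(-13, 4 - 1*(-4))² = (-3/2)² = 9/4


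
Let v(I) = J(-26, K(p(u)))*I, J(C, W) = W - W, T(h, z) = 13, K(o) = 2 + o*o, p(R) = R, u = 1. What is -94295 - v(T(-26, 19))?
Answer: -94295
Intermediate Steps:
K(o) = 2 + o²
J(C, W) = 0
v(I) = 0 (v(I) = 0*I = 0)
-94295 - v(T(-26, 19)) = -94295 - 1*0 = -94295 + 0 = -94295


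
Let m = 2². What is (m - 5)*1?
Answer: -1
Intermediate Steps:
m = 4
(m - 5)*1 = (4 - 5)*1 = -1*1 = -1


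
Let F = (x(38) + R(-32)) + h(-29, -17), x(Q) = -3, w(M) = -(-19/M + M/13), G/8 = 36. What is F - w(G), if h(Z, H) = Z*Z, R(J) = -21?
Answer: 3141545/3744 ≈ 839.09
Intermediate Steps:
G = 288 (G = 8*36 = 288)
w(M) = 19/M - M/13 (w(M) = -(-19/M + M*(1/13)) = -(-19/M + M/13) = 19/M - M/13)
h(Z, H) = Z²
F = 817 (F = (-3 - 21) + (-29)² = -24 + 841 = 817)
F - w(G) = 817 - (19/288 - 1/13*288) = 817 - (19*(1/288) - 288/13) = 817 - (19/288 - 288/13) = 817 - 1*(-82697/3744) = 817 + 82697/3744 = 3141545/3744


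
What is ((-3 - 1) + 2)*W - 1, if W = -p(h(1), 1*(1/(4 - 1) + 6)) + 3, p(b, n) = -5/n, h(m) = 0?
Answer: -163/19 ≈ -8.5789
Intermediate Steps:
W = 72/19 (W = -(-5)/(1*(1/(4 - 1) + 6)) + 3 = -(-5)/(1*(1/3 + 6)) + 3 = -(-5)/(1*(⅓ + 6)) + 3 = -(-5)/(1*(19/3)) + 3 = -(-5)/19/3 + 3 = -(-5)*3/19 + 3 = -1*(-15/19) + 3 = 15/19 + 3 = 72/19 ≈ 3.7895)
((-3 - 1) + 2)*W - 1 = ((-3 - 1) + 2)*(72/19) - 1 = (-4 + 2)*(72/19) - 1 = -2*72/19 - 1 = -144/19 - 1 = -163/19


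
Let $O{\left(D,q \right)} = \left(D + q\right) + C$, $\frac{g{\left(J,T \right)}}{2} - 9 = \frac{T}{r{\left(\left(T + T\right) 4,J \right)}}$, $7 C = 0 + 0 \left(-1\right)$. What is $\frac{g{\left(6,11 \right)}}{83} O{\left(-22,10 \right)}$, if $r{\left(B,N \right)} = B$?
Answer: $- \frac{219}{83} \approx -2.6386$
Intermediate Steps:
$C = 0$ ($C = \frac{0 + 0 \left(-1\right)}{7} = \frac{0 + 0}{7} = \frac{1}{7} \cdot 0 = 0$)
$g{\left(J,T \right)} = \frac{73}{4}$ ($g{\left(J,T \right)} = 18 + 2 \frac{T}{\left(T + T\right) 4} = 18 + 2 \frac{T}{2 T 4} = 18 + 2 \frac{T}{8 T} = 18 + 2 T \frac{1}{8 T} = 18 + 2 \cdot \frac{1}{8} = 18 + \frac{1}{4} = \frac{73}{4}$)
$O{\left(D,q \right)} = D + q$ ($O{\left(D,q \right)} = \left(D + q\right) + 0 = D + q$)
$\frac{g{\left(6,11 \right)}}{83} O{\left(-22,10 \right)} = \frac{73}{4 \cdot 83} \left(-22 + 10\right) = \frac{73}{4} \cdot \frac{1}{83} \left(-12\right) = \frac{73}{332} \left(-12\right) = - \frac{219}{83}$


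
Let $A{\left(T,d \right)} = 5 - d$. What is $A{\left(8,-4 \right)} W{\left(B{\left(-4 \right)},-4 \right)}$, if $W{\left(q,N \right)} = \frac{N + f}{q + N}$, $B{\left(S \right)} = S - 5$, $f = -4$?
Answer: $\frac{72}{13} \approx 5.5385$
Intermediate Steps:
$B{\left(S \right)} = -5 + S$ ($B{\left(S \right)} = S - 5 = -5 + S$)
$W{\left(q,N \right)} = \frac{-4 + N}{N + q}$ ($W{\left(q,N \right)} = \frac{N - 4}{q + N} = \frac{-4 + N}{N + q}$)
$A{\left(8,-4 \right)} W{\left(B{\left(-4 \right)},-4 \right)} = \left(5 - -4\right) \frac{-4 - 4}{-4 - 9} = \left(5 + 4\right) \frac{1}{-4 - 9} \left(-8\right) = 9 \frac{1}{-13} \left(-8\right) = 9 \left(\left(- \frac{1}{13}\right) \left(-8\right)\right) = 9 \cdot \frac{8}{13} = \frac{72}{13}$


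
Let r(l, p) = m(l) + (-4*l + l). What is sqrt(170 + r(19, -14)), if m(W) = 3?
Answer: 2*sqrt(29) ≈ 10.770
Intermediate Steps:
r(l, p) = 3 - 3*l (r(l, p) = 3 + (-4*l + l) = 3 - 3*l)
sqrt(170 + r(19, -14)) = sqrt(170 + (3 - 3*19)) = sqrt(170 + (3 - 57)) = sqrt(170 - 54) = sqrt(116) = 2*sqrt(29)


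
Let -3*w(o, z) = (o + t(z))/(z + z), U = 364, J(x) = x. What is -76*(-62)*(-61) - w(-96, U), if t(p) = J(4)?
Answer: -156937895/546 ≈ -2.8743e+5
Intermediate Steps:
t(p) = 4
w(o, z) = -(4 + o)/(6*z) (w(o, z) = -(o + 4)/(3*(z + z)) = -(4 + o)/(3*(2*z)) = -(4 + o)*1/(2*z)/3 = -(4 + o)/(6*z))
-76*(-62)*(-61) - w(-96, U) = -76*(-62)*(-61) - (-4 - 1*(-96))/(6*364) = 4712*(-61) - (-4 + 96)/(6*364) = -287432 - 92/(6*364) = -287432 - 1*23/546 = -287432 - 23/546 = -156937895/546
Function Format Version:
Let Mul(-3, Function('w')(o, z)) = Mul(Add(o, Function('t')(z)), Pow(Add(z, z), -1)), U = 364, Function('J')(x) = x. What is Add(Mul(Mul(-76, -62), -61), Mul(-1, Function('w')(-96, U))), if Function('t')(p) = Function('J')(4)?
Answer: Rational(-156937895, 546) ≈ -2.8743e+5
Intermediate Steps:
Function('t')(p) = 4
Function('w')(o, z) = Mul(Rational(-1, 6), Pow(z, -1), Add(4, o)) (Function('w')(o, z) = Mul(Rational(-1, 3), Mul(Add(o, 4), Pow(Add(z, z), -1))) = Mul(Rational(-1, 3), Mul(Add(4, o), Pow(Mul(2, z), -1))) = Mul(Rational(-1, 3), Mul(Add(4, o), Mul(Rational(1, 2), Pow(z, -1)))) = Mul(Rational(-1, 3), Mul(Rational(1, 2), Pow(z, -1), Add(4, o))) = Mul(Rational(-1, 6), Pow(z, -1), Add(4, o)))
Add(Mul(Mul(-76, -62), -61), Mul(-1, Function('w')(-96, U))) = Add(Mul(Mul(-76, -62), -61), Mul(-1, Mul(Rational(1, 6), Pow(364, -1), Add(-4, Mul(-1, -96))))) = Add(Mul(4712, -61), Mul(-1, Mul(Rational(1, 6), Rational(1, 364), Add(-4, 96)))) = Add(-287432, Mul(-1, Mul(Rational(1, 6), Rational(1, 364), 92))) = Add(-287432, Mul(-1, Rational(23, 546))) = Add(-287432, Rational(-23, 546)) = Rational(-156937895, 546)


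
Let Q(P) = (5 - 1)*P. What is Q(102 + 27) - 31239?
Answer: -30723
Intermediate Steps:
Q(P) = 4*P
Q(102 + 27) - 31239 = 4*(102 + 27) - 31239 = 4*129 - 31239 = 516 - 31239 = -30723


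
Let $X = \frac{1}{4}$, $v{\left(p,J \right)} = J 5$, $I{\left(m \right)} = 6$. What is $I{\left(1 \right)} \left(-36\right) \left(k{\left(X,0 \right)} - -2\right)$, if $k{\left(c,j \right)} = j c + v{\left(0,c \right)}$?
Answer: $-702$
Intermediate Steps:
$v{\left(p,J \right)} = 5 J$
$X = \frac{1}{4} \approx 0.25$
$k{\left(c,j \right)} = 5 c + c j$ ($k{\left(c,j \right)} = j c + 5 c = c j + 5 c = 5 c + c j$)
$I{\left(1 \right)} \left(-36\right) \left(k{\left(X,0 \right)} - -2\right) = 6 \left(-36\right) \left(\frac{5 + 0}{4} - -2\right) = - 216 \left(\frac{1}{4} \cdot 5 + 2\right) = - 216 \left(\frac{5}{4} + 2\right) = \left(-216\right) \frac{13}{4} = -702$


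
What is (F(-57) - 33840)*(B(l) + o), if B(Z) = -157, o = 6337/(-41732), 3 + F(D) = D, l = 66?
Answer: 55581261975/10433 ≈ 5.3274e+6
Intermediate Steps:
F(D) = -3 + D
o = -6337/41732 (o = 6337*(-1/41732) = -6337/41732 ≈ -0.15185)
(F(-57) - 33840)*(B(l) + o) = ((-3 - 57) - 33840)*(-157 - 6337/41732) = (-60 - 33840)*(-6558261/41732) = -33900*(-6558261/41732) = 55581261975/10433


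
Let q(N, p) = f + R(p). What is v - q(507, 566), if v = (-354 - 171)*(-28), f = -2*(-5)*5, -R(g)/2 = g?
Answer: 15782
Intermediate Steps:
R(g) = -2*g
f = 50 (f = 10*5 = 50)
q(N, p) = 50 - 2*p
v = 14700 (v = -525*(-28) = 14700)
v - q(507, 566) = 14700 - (50 - 2*566) = 14700 - (50 - 1132) = 14700 - 1*(-1082) = 14700 + 1082 = 15782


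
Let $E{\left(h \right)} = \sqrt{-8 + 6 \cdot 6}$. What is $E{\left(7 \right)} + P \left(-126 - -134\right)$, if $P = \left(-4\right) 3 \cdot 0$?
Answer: $2 \sqrt{7} \approx 5.2915$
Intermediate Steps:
$E{\left(h \right)} = 2 \sqrt{7}$ ($E{\left(h \right)} = \sqrt{-8 + 36} = \sqrt{28} = 2 \sqrt{7}$)
$P = 0$ ($P = \left(-12\right) 0 = 0$)
$E{\left(7 \right)} + P \left(-126 - -134\right) = 2 \sqrt{7} + 0 \left(-126 - -134\right) = 2 \sqrt{7} + 0 \left(-126 + 134\right) = 2 \sqrt{7} + 0 \cdot 8 = 2 \sqrt{7} + 0 = 2 \sqrt{7}$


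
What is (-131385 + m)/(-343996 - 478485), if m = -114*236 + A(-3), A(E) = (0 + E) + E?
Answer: 158295/822481 ≈ 0.19246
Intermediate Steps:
A(E) = 2*E (A(E) = E + E = 2*E)
m = -26910 (m = -114*236 + 2*(-3) = -26904 - 6 = -26910)
(-131385 + m)/(-343996 - 478485) = (-131385 - 26910)/(-343996 - 478485) = -158295/(-822481) = -158295*(-1/822481) = 158295/822481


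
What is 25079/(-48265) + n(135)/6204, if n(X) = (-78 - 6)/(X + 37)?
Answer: -2230462851/4291916860 ≈ -0.51969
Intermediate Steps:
n(X) = -84/(37 + X)
25079/(-48265) + n(135)/6204 = 25079/(-48265) - 84/(37 + 135)/6204 = 25079*(-1/48265) - 84/172*(1/6204) = -25079/48265 - 84*1/172*(1/6204) = -25079/48265 - 21/43*1/6204 = -25079/48265 - 7/88924 = -2230462851/4291916860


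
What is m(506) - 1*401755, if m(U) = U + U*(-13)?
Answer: -407827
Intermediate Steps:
m(U) = -12*U (m(U) = U - 13*U = -12*U)
m(506) - 1*401755 = -12*506 - 1*401755 = -6072 - 401755 = -407827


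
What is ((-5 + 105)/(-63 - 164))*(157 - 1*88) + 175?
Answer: 32825/227 ≈ 144.60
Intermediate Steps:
((-5 + 105)/(-63 - 164))*(157 - 1*88) + 175 = (100/(-227))*(157 - 88) + 175 = (100*(-1/227))*69 + 175 = -100/227*69 + 175 = -6900/227 + 175 = 32825/227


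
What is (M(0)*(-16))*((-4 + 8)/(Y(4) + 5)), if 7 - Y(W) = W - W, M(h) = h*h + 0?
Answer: 0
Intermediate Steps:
M(h) = h² (M(h) = h² + 0 = h²)
Y(W) = 7 (Y(W) = 7 - (W - W) = 7 - 1*0 = 7 + 0 = 7)
(M(0)*(-16))*((-4 + 8)/(Y(4) + 5)) = (0²*(-16))*((-4 + 8)/(7 + 5)) = (0*(-16))*(4/12) = 0*(4*(1/12)) = 0*(⅓) = 0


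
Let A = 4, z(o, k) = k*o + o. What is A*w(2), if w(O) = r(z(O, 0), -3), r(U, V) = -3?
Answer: -12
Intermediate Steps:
z(o, k) = o + k*o
w(O) = -3
A*w(2) = 4*(-3) = -12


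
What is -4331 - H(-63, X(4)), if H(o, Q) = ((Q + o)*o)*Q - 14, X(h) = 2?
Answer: -12003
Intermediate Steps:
H(o, Q) = -14 + Q*o*(Q + o) (H(o, Q) = (o*(Q + o))*Q - 14 = Q*o*(Q + o) - 14 = -14 + Q*o*(Q + o))
-4331 - H(-63, X(4)) = -4331 - (-14 + 2*(-63)² - 63*2²) = -4331 - (-14 + 2*3969 - 63*4) = -4331 - (-14 + 7938 - 252) = -4331 - 1*7672 = -4331 - 7672 = -12003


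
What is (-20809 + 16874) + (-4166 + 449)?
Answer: -7652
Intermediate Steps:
(-20809 + 16874) + (-4166 + 449) = -3935 - 3717 = -7652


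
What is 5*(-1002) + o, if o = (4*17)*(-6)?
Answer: -5418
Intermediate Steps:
o = -408 (o = 68*(-6) = -408)
5*(-1002) + o = 5*(-1002) - 408 = -5010 - 408 = -5418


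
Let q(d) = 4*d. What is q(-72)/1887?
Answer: -96/629 ≈ -0.15262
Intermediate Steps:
q(-72)/1887 = (4*(-72))/1887 = -288*1/1887 = -96/629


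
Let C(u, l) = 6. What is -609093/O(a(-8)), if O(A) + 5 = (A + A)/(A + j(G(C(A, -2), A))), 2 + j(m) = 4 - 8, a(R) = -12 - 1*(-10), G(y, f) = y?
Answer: 135354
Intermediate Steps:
a(R) = -2 (a(R) = -12 + 10 = -2)
j(m) = -6 (j(m) = -2 + (4 - 8) = -2 - 4 = -6)
O(A) = -5 + 2*A/(-6 + A) (O(A) = -5 + (A + A)/(A - 6) = -5 + (2*A)/(-6 + A) = -5 + 2*A/(-6 + A))
-609093/O(a(-8)) = -609093*(-6 - 2)/(3*(10 - 1*(-2))) = -609093*(-8/(3*(10 + 2))) = -609093/(3*(-1/8)*12) = -609093/(-9/2) = -609093*(-2/9) = 135354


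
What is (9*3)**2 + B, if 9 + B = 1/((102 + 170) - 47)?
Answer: 162001/225 ≈ 720.00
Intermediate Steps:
B = -2024/225 (B = -9 + 1/((102 + 170) - 47) = -9 + 1/(272 - 47) = -9 + 1/225 = -2024/225 ≈ -8.9956)
(9*3)**2 + B = (9*3)**2 - 2024/225 = 27**2 - 2024/225 = 729 - 2024/225 = 162001/225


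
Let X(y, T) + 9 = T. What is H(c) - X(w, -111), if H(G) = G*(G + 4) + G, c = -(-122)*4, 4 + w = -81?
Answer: 240704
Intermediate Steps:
w = -85 (w = -4 - 81 = -85)
X(y, T) = -9 + T
c = 488 (c = -1*(-488) = 488)
H(G) = G + G*(4 + G) (H(G) = G*(4 + G) + G = G + G*(4 + G))
H(c) - X(w, -111) = 488*(5 + 488) - (-9 - 111) = 488*493 - 1*(-120) = 240584 + 120 = 240704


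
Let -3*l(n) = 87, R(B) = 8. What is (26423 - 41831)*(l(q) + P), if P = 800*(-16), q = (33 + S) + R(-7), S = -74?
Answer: 197669232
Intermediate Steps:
q = -33 (q = (33 - 74) + 8 = -41 + 8 = -33)
l(n) = -29 (l(n) = -⅓*87 = -29)
P = -12800
(26423 - 41831)*(l(q) + P) = (26423 - 41831)*(-29 - 12800) = -15408*(-12829) = 197669232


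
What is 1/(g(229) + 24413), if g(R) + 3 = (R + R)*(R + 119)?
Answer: 1/183794 ≈ 5.4409e-6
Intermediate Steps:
g(R) = -3 + 2*R*(119 + R) (g(R) = -3 + (R + R)*(R + 119) = -3 + (2*R)*(119 + R) = -3 + 2*R*(119 + R))
1/(g(229) + 24413) = 1/((-3 + 2*229² + 238*229) + 24413) = 1/((-3 + 2*52441 + 54502) + 24413) = 1/((-3 + 104882 + 54502) + 24413) = 1/(159381 + 24413) = 1/183794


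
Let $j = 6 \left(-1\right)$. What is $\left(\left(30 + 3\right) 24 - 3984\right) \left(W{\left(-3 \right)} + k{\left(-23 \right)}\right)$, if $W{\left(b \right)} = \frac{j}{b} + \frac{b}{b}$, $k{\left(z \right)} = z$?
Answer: $63840$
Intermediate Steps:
$j = -6$
$W{\left(b \right)} = 1 - \frac{6}{b}$ ($W{\left(b \right)} = - \frac{6}{b} + \frac{b}{b} = - \frac{6}{b} + 1 = 1 - \frac{6}{b}$)
$\left(\left(30 + 3\right) 24 - 3984\right) \left(W{\left(-3 \right)} + k{\left(-23 \right)}\right) = \left(\left(30 + 3\right) 24 - 3984\right) \left(\frac{-6 - 3}{-3} - 23\right) = \left(33 \cdot 24 - 3984\right) \left(\left(- \frac{1}{3}\right) \left(-9\right) - 23\right) = \left(792 - 3984\right) \left(3 - 23\right) = \left(-3192\right) \left(-20\right) = 63840$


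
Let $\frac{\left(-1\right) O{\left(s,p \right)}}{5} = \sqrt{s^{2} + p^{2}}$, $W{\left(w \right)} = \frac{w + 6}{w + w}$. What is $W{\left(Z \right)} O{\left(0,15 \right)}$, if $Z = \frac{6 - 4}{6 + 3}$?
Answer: $-1050$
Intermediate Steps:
$Z = \frac{2}{9} \approx 0.22222$
$W{\left(w \right)} = \frac{6 + w}{2 w}$
$O{\left(s,p \right)} = - 5 \sqrt{p^{2} + s^{2}}$ ($O{\left(s,p \right)} = - 5 \sqrt{s^{2} + p^{2}} = - 5 \sqrt{p^{2} + s^{2}}$)
$W{\left(Z \right)} O{\left(0,15 \right)} = \frac{6 + \frac{2}{9}}{2 \cdot \frac{2}{9}} \left(- 5 \sqrt{15^{2} + 0^{2}}\right) = \frac{1}{2} \cdot \frac{9}{2} \cdot \frac{56}{9} \left(- 5 \sqrt{225 + 0}\right) = 14 \left(- 5 \sqrt{225}\right) = 14 \left(\left(-5\right) 15\right) = 14 \left(-75\right) = -1050$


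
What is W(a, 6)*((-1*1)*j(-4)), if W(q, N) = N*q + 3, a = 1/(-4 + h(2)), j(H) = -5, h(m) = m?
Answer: 0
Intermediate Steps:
a = -½ (a = 1/(-4 + 2) = 1/(-2) = -½ ≈ -0.50000)
W(q, N) = 3 + N*q
W(a, 6)*((-1*1)*j(-4)) = (3 + 6*(-½))*(-1*1*(-5)) = (3 - 3)*(-1*(-5)) = 0*5 = 0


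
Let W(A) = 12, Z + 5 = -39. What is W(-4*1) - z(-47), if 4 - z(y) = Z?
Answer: -36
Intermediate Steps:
Z = -44 (Z = -5 - 39 = -44)
z(y) = 48 (z(y) = 4 - 1*(-44) = 4 + 44 = 48)
W(-4*1) - z(-47) = 12 - 1*48 = 12 - 48 = -36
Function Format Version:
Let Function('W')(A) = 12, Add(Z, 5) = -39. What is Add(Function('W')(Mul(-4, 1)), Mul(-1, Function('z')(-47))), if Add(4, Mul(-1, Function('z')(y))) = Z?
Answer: -36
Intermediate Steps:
Z = -44 (Z = Add(-5, -39) = -44)
Function('z')(y) = 48 (Function('z')(y) = Add(4, Mul(-1, -44)) = Add(4, 44) = 48)
Add(Function('W')(Mul(-4, 1)), Mul(-1, Function('z')(-47))) = Add(12, Mul(-1, 48)) = Add(12, -48) = -36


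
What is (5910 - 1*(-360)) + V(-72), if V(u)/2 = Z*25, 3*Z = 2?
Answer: 18910/3 ≈ 6303.3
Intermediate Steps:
Z = 2/3 (Z = (1/3)*2 = 2/3 ≈ 0.66667)
V(u) = 100/3 (V(u) = 2*((2/3)*25) = 2*(50/3) = 100/3)
(5910 - 1*(-360)) + V(-72) = (5910 - 1*(-360)) + 100/3 = (5910 + 360) + 100/3 = 6270 + 100/3 = 18910/3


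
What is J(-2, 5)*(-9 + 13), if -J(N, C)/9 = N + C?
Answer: -108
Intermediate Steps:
J(N, C) = -9*C - 9*N (J(N, C) = -9*(N + C) = -9*(C + N) = -9*C - 9*N)
J(-2, 5)*(-9 + 13) = (-9*5 - 9*(-2))*(-9 + 13) = (-45 + 18)*4 = -27*4 = -108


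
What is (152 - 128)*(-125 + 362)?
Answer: 5688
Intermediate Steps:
(152 - 128)*(-125 + 362) = 24*237 = 5688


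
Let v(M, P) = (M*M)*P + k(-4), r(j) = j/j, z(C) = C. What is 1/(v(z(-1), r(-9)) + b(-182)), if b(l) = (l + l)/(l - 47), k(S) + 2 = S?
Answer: -229/781 ≈ -0.29321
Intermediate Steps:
k(S) = -2 + S
r(j) = 1
b(l) = 2*l/(-47 + l) (b(l) = (2*l)/(-47 + l) = 2*l/(-47 + l))
v(M, P) = -6 + P*M**2 (v(M, P) = (M*M)*P + (-2 - 4) = M**2*P - 6 = P*M**2 - 6 = -6 + P*M**2)
1/(v(z(-1), r(-9)) + b(-182)) = 1/((-6 + 1*(-1)**2) + 2*(-182)/(-47 - 182)) = 1/((-6 + 1*1) + 2*(-182)/(-229)) = 1/((-6 + 1) + 2*(-182)*(-1/229)) = 1/(-5 + 364/229) = 1/(-781/229) = -229/781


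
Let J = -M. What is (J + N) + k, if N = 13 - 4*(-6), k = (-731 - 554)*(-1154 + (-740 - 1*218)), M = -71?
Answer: 2714028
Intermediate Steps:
J = 71 (J = -1*(-71) = 71)
k = 2713920 (k = -1285*(-1154 + (-740 - 218)) = -1285*(-1154 - 958) = -1285*(-2112) = 2713920)
N = 37 (N = 13 + 24 = 37)
(J + N) + k = (71 + 37) + 2713920 = 108 + 2713920 = 2714028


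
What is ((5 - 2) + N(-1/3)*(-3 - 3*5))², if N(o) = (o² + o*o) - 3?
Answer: 2809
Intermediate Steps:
N(o) = -3 + 2*o² (N(o) = (o² + o²) - 3 = 2*o² - 3 = -3 + 2*o²)
((5 - 2) + N(-1/3)*(-3 - 3*5))² = ((5 - 2) + (-3 + 2*(-1/3)²)*(-3 - 3*5))² = (3 + (-3 + 2*(-1*⅓)²)*(-3 - 15))² = (3 + (-3 + 2*(-⅓)²)*(-18))² = (3 + (-3 + 2*(⅑))*(-18))² = (3 + (-3 + 2/9)*(-18))² = (3 - 25/9*(-18))² = (3 + 50)² = 53² = 2809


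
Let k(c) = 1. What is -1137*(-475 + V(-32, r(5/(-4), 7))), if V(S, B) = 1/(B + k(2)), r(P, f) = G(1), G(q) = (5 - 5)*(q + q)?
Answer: 538938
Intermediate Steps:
G(q) = 0 (G(q) = 0*(2*q) = 0)
r(P, f) = 0
V(S, B) = 1/(1 + B) (V(S, B) = 1/(B + 1) = 1/(1 + B))
-1137*(-475 + V(-32, r(5/(-4), 7))) = -1137*(-475 + 1/(1 + 0)) = -1137*(-475 + 1/1) = -1137*(-475 + 1) = -1137*(-474) = 538938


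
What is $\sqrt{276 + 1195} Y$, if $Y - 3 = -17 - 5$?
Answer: $- 19 \sqrt{1471} \approx -728.72$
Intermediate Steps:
$Y = -19$ ($Y = 3 - 22 = -19$)
$\sqrt{276 + 1195} Y = \sqrt{276 + 1195} \left(-19\right) = \sqrt{1471} \left(-19\right) = - 19 \sqrt{1471}$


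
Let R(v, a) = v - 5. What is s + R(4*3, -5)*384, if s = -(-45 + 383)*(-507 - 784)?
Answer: 439046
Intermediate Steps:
R(v, a) = -5 + v
s = 436358 (s = -338*(-1291) = -1*(-436358) = 436358)
s + R(4*3, -5)*384 = 436358 + (-5 + 4*3)*384 = 436358 + (-5 + 12)*384 = 436358 + 7*384 = 436358 + 2688 = 439046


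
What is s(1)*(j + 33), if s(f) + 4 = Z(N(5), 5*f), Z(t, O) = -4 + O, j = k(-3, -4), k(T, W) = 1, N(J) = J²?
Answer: -102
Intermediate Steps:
j = 1
s(f) = -8 + 5*f (s(f) = -4 + (-4 + 5*f) = -8 + 5*f)
s(1)*(j + 33) = (-8 + 5*1)*(1 + 33) = (-8 + 5)*34 = -3*34 = -102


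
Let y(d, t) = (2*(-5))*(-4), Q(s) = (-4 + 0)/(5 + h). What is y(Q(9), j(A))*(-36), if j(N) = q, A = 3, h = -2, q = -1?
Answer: -1440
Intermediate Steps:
j(N) = -1
Q(s) = -4/3 (Q(s) = (-4 + 0)/(5 - 2) = -4/3)
y(d, t) = 40 (y(d, t) = -10*(-4) = 40)
y(Q(9), j(A))*(-36) = 40*(-36) = -1440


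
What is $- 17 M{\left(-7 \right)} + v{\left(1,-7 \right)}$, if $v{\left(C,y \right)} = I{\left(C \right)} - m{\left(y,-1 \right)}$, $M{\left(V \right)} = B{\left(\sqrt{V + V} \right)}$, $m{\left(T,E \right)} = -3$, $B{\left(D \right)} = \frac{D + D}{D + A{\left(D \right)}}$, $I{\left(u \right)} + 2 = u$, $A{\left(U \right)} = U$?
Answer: $-15$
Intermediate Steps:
$I{\left(u \right)} = -2 + u$
$B{\left(D \right)} = 1$ ($B{\left(D \right)} = \frac{D + D}{D + D} = \frac{2 D}{2 D} = 2 D \frac{1}{2 D} = 1$)
$M{\left(V \right)} = 1$
$v{\left(C,y \right)} = 1 + C$ ($v{\left(C,y \right)} = \left(-2 + C\right) - -3 = \left(-2 + C\right) + 3 = 1 + C$)
$- 17 M{\left(-7 \right)} + v{\left(1,-7 \right)} = \left(-17\right) 1 + \left(1 + 1\right) = -17 + 2 = -15$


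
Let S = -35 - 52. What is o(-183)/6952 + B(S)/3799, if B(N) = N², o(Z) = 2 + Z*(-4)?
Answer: 955313/455356 ≈ 2.0979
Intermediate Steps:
o(Z) = 2 - 4*Z
S = -87
o(-183)/6952 + B(S)/3799 = (2 - 4*(-183))/6952 + (-87)²/3799 = (2 + 732)*(1/6952) + 7569*(1/3799) = 734*(1/6952) + 261/131 = 367/3476 + 261/131 = 955313/455356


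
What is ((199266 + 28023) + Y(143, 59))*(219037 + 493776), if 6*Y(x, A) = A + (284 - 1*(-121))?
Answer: 486209034487/3 ≈ 1.6207e+11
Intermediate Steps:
Y(x, A) = 135/2 + A/6 (Y(x, A) = (A + (284 - 1*(-121)))/6 = (A + (284 + 121))/6 = (A + 405)/6 = (405 + A)/6 = 135/2 + A/6)
((199266 + 28023) + Y(143, 59))*(219037 + 493776) = ((199266 + 28023) + (135/2 + (1/6)*59))*(219037 + 493776) = (227289 + (135/2 + 59/6))*712813 = (227289 + 232/3)*712813 = (682099/3)*712813 = 486209034487/3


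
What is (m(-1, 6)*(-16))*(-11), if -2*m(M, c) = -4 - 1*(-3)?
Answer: 88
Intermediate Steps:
m(M, c) = ½ (m(M, c) = -(-4 - 1*(-3))/2 = -(-4 + 3)/2 = -½*(-1) = ½)
(m(-1, 6)*(-16))*(-11) = ((½)*(-16))*(-11) = -8*(-11) = 88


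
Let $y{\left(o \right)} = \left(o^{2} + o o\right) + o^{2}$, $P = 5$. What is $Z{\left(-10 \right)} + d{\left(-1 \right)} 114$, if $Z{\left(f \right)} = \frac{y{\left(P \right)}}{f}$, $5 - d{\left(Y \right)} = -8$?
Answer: $\frac{2949}{2} \approx 1474.5$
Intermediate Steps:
$y{\left(o \right)} = 3 o^{2}$ ($y{\left(o \right)} = \left(o^{2} + o^{2}\right) + o^{2} = 2 o^{2} + o^{2} = 3 o^{2}$)
$d{\left(Y \right)} = 13$ ($d{\left(Y \right)} = 5 - -8 = 5 + 8 = 13$)
$Z{\left(f \right)} = \frac{75}{f}$ ($Z{\left(f \right)} = \frac{3 \cdot 5^{2}}{f} = \frac{3 \cdot 25}{f} = \frac{75}{f}$)
$Z{\left(-10 \right)} + d{\left(-1 \right)} 114 = \frac{75}{-10} + 13 \cdot 114 = 75 \left(- \frac{1}{10}\right) + 1482 = - \frac{15}{2} + 1482 = \frac{2949}{2}$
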